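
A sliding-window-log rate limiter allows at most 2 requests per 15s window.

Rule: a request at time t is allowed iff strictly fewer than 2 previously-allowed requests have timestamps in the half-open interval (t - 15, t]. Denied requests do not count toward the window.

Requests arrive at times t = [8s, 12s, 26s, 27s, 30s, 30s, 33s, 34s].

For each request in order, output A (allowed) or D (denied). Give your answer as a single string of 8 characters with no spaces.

Answer: AAAADDDD

Derivation:
Tracking allowed requests in the window:
  req#1 t=8s: ALLOW
  req#2 t=12s: ALLOW
  req#3 t=26s: ALLOW
  req#4 t=27s: ALLOW
  req#5 t=30s: DENY
  req#6 t=30s: DENY
  req#7 t=33s: DENY
  req#8 t=34s: DENY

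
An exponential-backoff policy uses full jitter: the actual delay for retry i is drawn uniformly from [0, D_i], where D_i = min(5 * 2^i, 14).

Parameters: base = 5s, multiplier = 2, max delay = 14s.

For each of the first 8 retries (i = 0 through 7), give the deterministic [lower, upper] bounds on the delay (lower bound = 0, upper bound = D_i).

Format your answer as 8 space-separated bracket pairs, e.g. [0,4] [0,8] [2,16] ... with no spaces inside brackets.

Computing bounds per retry:
  i=0: D_i=min(5*2^0,14)=5, bounds=[0,5]
  i=1: D_i=min(5*2^1,14)=10, bounds=[0,10]
  i=2: D_i=min(5*2^2,14)=14, bounds=[0,14]
  i=3: D_i=min(5*2^3,14)=14, bounds=[0,14]
  i=4: D_i=min(5*2^4,14)=14, bounds=[0,14]
  i=5: D_i=min(5*2^5,14)=14, bounds=[0,14]
  i=6: D_i=min(5*2^6,14)=14, bounds=[0,14]
  i=7: D_i=min(5*2^7,14)=14, bounds=[0,14]

Answer: [0,5] [0,10] [0,14] [0,14] [0,14] [0,14] [0,14] [0,14]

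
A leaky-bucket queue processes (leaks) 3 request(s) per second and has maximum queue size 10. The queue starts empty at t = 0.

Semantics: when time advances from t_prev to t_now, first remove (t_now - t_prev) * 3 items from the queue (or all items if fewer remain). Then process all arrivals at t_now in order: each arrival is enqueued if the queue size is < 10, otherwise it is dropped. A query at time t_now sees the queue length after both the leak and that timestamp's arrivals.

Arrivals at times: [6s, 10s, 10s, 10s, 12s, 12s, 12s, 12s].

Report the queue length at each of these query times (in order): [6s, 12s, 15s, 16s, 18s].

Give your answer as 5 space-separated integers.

Queue lengths at query times:
  query t=6s: backlog = 1
  query t=12s: backlog = 4
  query t=15s: backlog = 0
  query t=16s: backlog = 0
  query t=18s: backlog = 0

Answer: 1 4 0 0 0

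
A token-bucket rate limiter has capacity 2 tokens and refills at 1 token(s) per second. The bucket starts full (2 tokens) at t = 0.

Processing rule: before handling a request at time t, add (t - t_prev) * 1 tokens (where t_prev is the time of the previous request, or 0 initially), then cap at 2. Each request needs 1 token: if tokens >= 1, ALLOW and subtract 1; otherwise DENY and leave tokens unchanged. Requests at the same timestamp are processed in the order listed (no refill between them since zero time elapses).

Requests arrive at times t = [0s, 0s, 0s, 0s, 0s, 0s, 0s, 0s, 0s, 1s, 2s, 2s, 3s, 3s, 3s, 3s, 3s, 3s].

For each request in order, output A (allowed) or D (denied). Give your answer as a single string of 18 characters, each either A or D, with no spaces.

Simulating step by step:
  req#1 t=0s: ALLOW
  req#2 t=0s: ALLOW
  req#3 t=0s: DENY
  req#4 t=0s: DENY
  req#5 t=0s: DENY
  req#6 t=0s: DENY
  req#7 t=0s: DENY
  req#8 t=0s: DENY
  req#9 t=0s: DENY
  req#10 t=1s: ALLOW
  req#11 t=2s: ALLOW
  req#12 t=2s: DENY
  req#13 t=3s: ALLOW
  req#14 t=3s: DENY
  req#15 t=3s: DENY
  req#16 t=3s: DENY
  req#17 t=3s: DENY
  req#18 t=3s: DENY

Answer: AADDDDDDDAADADDDDD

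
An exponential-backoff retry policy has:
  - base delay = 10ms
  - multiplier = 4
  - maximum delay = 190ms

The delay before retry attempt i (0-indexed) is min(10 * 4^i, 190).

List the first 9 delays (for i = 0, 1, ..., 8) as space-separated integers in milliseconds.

Computing each delay:
  i=0: min(10*4^0, 190) = 10
  i=1: min(10*4^1, 190) = 40
  i=2: min(10*4^2, 190) = 160
  i=3: min(10*4^3, 190) = 190
  i=4: min(10*4^4, 190) = 190
  i=5: min(10*4^5, 190) = 190
  i=6: min(10*4^6, 190) = 190
  i=7: min(10*4^7, 190) = 190
  i=8: min(10*4^8, 190) = 190

Answer: 10 40 160 190 190 190 190 190 190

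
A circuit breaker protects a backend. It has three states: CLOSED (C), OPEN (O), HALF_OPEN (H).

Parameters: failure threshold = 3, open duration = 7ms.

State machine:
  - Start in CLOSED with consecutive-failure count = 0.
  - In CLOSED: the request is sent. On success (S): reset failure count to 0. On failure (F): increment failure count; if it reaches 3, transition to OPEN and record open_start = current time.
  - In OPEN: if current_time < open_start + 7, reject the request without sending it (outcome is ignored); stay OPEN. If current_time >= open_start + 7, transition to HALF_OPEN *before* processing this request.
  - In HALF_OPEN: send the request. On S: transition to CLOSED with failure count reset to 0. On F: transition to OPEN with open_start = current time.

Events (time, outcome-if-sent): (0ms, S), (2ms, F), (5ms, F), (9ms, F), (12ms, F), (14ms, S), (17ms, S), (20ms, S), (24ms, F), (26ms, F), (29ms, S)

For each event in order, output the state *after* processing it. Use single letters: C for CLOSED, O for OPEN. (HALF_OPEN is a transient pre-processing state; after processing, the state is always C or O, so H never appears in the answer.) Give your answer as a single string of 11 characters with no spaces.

Answer: CCCOOOCCCCC

Derivation:
State after each event:
  event#1 t=0ms outcome=S: state=CLOSED
  event#2 t=2ms outcome=F: state=CLOSED
  event#3 t=5ms outcome=F: state=CLOSED
  event#4 t=9ms outcome=F: state=OPEN
  event#5 t=12ms outcome=F: state=OPEN
  event#6 t=14ms outcome=S: state=OPEN
  event#7 t=17ms outcome=S: state=CLOSED
  event#8 t=20ms outcome=S: state=CLOSED
  event#9 t=24ms outcome=F: state=CLOSED
  event#10 t=26ms outcome=F: state=CLOSED
  event#11 t=29ms outcome=S: state=CLOSED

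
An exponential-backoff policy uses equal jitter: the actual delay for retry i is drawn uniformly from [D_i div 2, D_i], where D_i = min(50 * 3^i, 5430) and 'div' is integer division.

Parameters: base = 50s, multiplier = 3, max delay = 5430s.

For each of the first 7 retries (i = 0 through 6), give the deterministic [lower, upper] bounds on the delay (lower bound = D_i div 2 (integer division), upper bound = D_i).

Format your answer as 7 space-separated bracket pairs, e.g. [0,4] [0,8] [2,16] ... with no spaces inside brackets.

Computing bounds per retry:
  i=0: D_i=min(50*3^0,5430)=50, bounds=[25,50]
  i=1: D_i=min(50*3^1,5430)=150, bounds=[75,150]
  i=2: D_i=min(50*3^2,5430)=450, bounds=[225,450]
  i=3: D_i=min(50*3^3,5430)=1350, bounds=[675,1350]
  i=4: D_i=min(50*3^4,5430)=4050, bounds=[2025,4050]
  i=5: D_i=min(50*3^5,5430)=5430, bounds=[2715,5430]
  i=6: D_i=min(50*3^6,5430)=5430, bounds=[2715,5430]

Answer: [25,50] [75,150] [225,450] [675,1350] [2025,4050] [2715,5430] [2715,5430]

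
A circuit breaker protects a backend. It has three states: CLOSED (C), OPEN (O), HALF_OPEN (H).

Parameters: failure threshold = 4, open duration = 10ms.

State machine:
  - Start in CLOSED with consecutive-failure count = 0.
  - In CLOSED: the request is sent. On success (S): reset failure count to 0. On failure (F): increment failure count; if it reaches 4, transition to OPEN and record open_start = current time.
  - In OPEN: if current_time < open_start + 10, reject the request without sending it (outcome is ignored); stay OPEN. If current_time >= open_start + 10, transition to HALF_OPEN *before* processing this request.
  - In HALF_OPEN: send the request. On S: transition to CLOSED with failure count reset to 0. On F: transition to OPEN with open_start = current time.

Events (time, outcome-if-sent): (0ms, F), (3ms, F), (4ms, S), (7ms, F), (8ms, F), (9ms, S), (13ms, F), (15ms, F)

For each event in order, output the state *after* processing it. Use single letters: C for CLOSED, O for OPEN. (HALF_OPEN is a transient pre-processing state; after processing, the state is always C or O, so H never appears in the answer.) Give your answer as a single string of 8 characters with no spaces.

Answer: CCCCCCCC

Derivation:
State after each event:
  event#1 t=0ms outcome=F: state=CLOSED
  event#2 t=3ms outcome=F: state=CLOSED
  event#3 t=4ms outcome=S: state=CLOSED
  event#4 t=7ms outcome=F: state=CLOSED
  event#5 t=8ms outcome=F: state=CLOSED
  event#6 t=9ms outcome=S: state=CLOSED
  event#7 t=13ms outcome=F: state=CLOSED
  event#8 t=15ms outcome=F: state=CLOSED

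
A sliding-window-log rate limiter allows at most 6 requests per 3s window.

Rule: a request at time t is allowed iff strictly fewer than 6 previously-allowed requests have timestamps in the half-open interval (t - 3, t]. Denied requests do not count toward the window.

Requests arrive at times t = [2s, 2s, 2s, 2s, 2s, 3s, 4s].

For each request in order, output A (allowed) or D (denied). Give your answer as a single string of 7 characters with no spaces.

Tracking allowed requests in the window:
  req#1 t=2s: ALLOW
  req#2 t=2s: ALLOW
  req#3 t=2s: ALLOW
  req#4 t=2s: ALLOW
  req#5 t=2s: ALLOW
  req#6 t=3s: ALLOW
  req#7 t=4s: DENY

Answer: AAAAAAD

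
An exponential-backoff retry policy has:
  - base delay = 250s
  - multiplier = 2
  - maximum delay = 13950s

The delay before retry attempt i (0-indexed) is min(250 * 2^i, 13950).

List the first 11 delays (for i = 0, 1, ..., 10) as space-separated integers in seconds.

Computing each delay:
  i=0: min(250*2^0, 13950) = 250
  i=1: min(250*2^1, 13950) = 500
  i=2: min(250*2^2, 13950) = 1000
  i=3: min(250*2^3, 13950) = 2000
  i=4: min(250*2^4, 13950) = 4000
  i=5: min(250*2^5, 13950) = 8000
  i=6: min(250*2^6, 13950) = 13950
  i=7: min(250*2^7, 13950) = 13950
  i=8: min(250*2^8, 13950) = 13950
  i=9: min(250*2^9, 13950) = 13950
  i=10: min(250*2^10, 13950) = 13950

Answer: 250 500 1000 2000 4000 8000 13950 13950 13950 13950 13950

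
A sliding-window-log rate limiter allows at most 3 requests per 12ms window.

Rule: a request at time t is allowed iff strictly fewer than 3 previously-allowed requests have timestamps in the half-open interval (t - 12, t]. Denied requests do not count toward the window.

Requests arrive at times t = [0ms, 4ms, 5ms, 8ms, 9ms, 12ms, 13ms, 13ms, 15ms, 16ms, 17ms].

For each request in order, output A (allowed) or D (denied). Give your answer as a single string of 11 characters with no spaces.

Answer: AAADDADDDAA

Derivation:
Tracking allowed requests in the window:
  req#1 t=0ms: ALLOW
  req#2 t=4ms: ALLOW
  req#3 t=5ms: ALLOW
  req#4 t=8ms: DENY
  req#5 t=9ms: DENY
  req#6 t=12ms: ALLOW
  req#7 t=13ms: DENY
  req#8 t=13ms: DENY
  req#9 t=15ms: DENY
  req#10 t=16ms: ALLOW
  req#11 t=17ms: ALLOW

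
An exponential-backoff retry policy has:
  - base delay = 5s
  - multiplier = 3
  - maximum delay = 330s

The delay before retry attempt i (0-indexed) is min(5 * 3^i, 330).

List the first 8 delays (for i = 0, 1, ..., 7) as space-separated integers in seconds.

Answer: 5 15 45 135 330 330 330 330

Derivation:
Computing each delay:
  i=0: min(5*3^0, 330) = 5
  i=1: min(5*3^1, 330) = 15
  i=2: min(5*3^2, 330) = 45
  i=3: min(5*3^3, 330) = 135
  i=4: min(5*3^4, 330) = 330
  i=5: min(5*3^5, 330) = 330
  i=6: min(5*3^6, 330) = 330
  i=7: min(5*3^7, 330) = 330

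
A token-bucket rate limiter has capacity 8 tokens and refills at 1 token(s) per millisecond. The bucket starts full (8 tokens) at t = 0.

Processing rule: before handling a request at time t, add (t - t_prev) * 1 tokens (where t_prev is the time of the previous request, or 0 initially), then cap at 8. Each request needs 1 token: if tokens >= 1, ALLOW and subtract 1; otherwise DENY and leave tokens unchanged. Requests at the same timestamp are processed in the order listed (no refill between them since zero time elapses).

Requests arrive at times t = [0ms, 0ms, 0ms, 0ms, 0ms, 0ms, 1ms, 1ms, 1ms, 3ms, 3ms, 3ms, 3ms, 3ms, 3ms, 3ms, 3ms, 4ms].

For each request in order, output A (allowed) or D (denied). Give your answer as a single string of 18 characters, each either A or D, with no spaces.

Answer: AAAAAAAAAAADDDDDDA

Derivation:
Simulating step by step:
  req#1 t=0ms: ALLOW
  req#2 t=0ms: ALLOW
  req#3 t=0ms: ALLOW
  req#4 t=0ms: ALLOW
  req#5 t=0ms: ALLOW
  req#6 t=0ms: ALLOW
  req#7 t=1ms: ALLOW
  req#8 t=1ms: ALLOW
  req#9 t=1ms: ALLOW
  req#10 t=3ms: ALLOW
  req#11 t=3ms: ALLOW
  req#12 t=3ms: DENY
  req#13 t=3ms: DENY
  req#14 t=3ms: DENY
  req#15 t=3ms: DENY
  req#16 t=3ms: DENY
  req#17 t=3ms: DENY
  req#18 t=4ms: ALLOW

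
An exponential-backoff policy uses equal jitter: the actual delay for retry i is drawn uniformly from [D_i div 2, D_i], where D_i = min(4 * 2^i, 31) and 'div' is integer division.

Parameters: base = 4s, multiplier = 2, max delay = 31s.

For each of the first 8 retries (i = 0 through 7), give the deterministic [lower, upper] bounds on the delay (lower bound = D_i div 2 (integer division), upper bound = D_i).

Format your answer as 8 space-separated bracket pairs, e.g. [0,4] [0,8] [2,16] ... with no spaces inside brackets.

Computing bounds per retry:
  i=0: D_i=min(4*2^0,31)=4, bounds=[2,4]
  i=1: D_i=min(4*2^1,31)=8, bounds=[4,8]
  i=2: D_i=min(4*2^2,31)=16, bounds=[8,16]
  i=3: D_i=min(4*2^3,31)=31, bounds=[15,31]
  i=4: D_i=min(4*2^4,31)=31, bounds=[15,31]
  i=5: D_i=min(4*2^5,31)=31, bounds=[15,31]
  i=6: D_i=min(4*2^6,31)=31, bounds=[15,31]
  i=7: D_i=min(4*2^7,31)=31, bounds=[15,31]

Answer: [2,4] [4,8] [8,16] [15,31] [15,31] [15,31] [15,31] [15,31]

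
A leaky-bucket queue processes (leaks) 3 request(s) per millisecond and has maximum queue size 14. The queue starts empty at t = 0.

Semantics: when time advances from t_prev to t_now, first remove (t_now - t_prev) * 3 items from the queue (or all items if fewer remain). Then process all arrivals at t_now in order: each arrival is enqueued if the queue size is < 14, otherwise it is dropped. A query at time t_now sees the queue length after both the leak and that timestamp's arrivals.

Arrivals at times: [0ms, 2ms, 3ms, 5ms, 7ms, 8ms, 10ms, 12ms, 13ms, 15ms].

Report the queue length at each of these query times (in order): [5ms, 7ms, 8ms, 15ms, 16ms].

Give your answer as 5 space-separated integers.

Answer: 1 1 1 1 0

Derivation:
Queue lengths at query times:
  query t=5ms: backlog = 1
  query t=7ms: backlog = 1
  query t=8ms: backlog = 1
  query t=15ms: backlog = 1
  query t=16ms: backlog = 0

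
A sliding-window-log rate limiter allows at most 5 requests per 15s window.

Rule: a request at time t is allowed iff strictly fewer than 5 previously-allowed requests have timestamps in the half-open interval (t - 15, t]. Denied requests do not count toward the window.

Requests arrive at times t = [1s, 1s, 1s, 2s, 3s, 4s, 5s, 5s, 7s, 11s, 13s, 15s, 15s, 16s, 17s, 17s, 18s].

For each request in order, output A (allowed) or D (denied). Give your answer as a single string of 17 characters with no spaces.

Tracking allowed requests in the window:
  req#1 t=1s: ALLOW
  req#2 t=1s: ALLOW
  req#3 t=1s: ALLOW
  req#4 t=2s: ALLOW
  req#5 t=3s: ALLOW
  req#6 t=4s: DENY
  req#7 t=5s: DENY
  req#8 t=5s: DENY
  req#9 t=7s: DENY
  req#10 t=11s: DENY
  req#11 t=13s: DENY
  req#12 t=15s: DENY
  req#13 t=15s: DENY
  req#14 t=16s: ALLOW
  req#15 t=17s: ALLOW
  req#16 t=17s: ALLOW
  req#17 t=18s: ALLOW

Answer: AAAAADDDDDDDDAAAA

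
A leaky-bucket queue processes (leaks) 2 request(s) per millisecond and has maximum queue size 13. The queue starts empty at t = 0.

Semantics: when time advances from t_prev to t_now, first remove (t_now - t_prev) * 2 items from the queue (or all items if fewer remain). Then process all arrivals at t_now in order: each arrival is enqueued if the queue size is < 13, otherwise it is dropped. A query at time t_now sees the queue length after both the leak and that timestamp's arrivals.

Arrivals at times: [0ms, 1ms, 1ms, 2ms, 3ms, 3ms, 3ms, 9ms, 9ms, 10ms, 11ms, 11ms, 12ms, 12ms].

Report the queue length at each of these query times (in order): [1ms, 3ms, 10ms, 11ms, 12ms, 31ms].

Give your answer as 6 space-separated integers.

Queue lengths at query times:
  query t=1ms: backlog = 2
  query t=3ms: backlog = 3
  query t=10ms: backlog = 1
  query t=11ms: backlog = 2
  query t=12ms: backlog = 2
  query t=31ms: backlog = 0

Answer: 2 3 1 2 2 0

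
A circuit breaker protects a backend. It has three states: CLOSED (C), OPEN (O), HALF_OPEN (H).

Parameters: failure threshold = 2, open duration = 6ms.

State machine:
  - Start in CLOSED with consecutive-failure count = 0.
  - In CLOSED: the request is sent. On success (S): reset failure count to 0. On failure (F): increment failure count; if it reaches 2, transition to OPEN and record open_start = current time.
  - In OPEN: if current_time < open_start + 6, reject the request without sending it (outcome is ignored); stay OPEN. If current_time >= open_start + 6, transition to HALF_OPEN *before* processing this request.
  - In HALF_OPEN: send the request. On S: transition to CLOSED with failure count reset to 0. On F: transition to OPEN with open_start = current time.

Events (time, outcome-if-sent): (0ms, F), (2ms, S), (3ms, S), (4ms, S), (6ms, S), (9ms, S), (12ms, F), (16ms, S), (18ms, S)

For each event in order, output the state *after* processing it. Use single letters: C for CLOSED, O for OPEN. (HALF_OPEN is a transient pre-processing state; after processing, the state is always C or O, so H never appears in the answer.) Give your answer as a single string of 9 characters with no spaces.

Answer: CCCCCCCCC

Derivation:
State after each event:
  event#1 t=0ms outcome=F: state=CLOSED
  event#2 t=2ms outcome=S: state=CLOSED
  event#3 t=3ms outcome=S: state=CLOSED
  event#4 t=4ms outcome=S: state=CLOSED
  event#5 t=6ms outcome=S: state=CLOSED
  event#6 t=9ms outcome=S: state=CLOSED
  event#7 t=12ms outcome=F: state=CLOSED
  event#8 t=16ms outcome=S: state=CLOSED
  event#9 t=18ms outcome=S: state=CLOSED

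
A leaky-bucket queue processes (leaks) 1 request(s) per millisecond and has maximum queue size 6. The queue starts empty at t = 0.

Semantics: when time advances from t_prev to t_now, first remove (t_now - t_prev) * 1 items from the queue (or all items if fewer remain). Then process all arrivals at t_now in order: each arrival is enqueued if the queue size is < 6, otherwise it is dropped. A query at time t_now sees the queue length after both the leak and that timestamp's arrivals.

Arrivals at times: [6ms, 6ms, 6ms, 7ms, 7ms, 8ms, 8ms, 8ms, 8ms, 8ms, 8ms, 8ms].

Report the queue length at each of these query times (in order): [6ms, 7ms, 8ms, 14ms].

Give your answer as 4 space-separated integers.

Answer: 3 4 6 0

Derivation:
Queue lengths at query times:
  query t=6ms: backlog = 3
  query t=7ms: backlog = 4
  query t=8ms: backlog = 6
  query t=14ms: backlog = 0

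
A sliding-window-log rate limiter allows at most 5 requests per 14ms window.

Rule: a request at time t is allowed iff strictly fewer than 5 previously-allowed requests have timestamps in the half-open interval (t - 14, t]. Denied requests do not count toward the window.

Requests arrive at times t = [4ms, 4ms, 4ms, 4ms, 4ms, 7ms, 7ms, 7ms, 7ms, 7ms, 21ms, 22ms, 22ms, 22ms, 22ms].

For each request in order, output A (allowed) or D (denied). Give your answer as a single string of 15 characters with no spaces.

Tracking allowed requests in the window:
  req#1 t=4ms: ALLOW
  req#2 t=4ms: ALLOW
  req#3 t=4ms: ALLOW
  req#4 t=4ms: ALLOW
  req#5 t=4ms: ALLOW
  req#6 t=7ms: DENY
  req#7 t=7ms: DENY
  req#8 t=7ms: DENY
  req#9 t=7ms: DENY
  req#10 t=7ms: DENY
  req#11 t=21ms: ALLOW
  req#12 t=22ms: ALLOW
  req#13 t=22ms: ALLOW
  req#14 t=22ms: ALLOW
  req#15 t=22ms: ALLOW

Answer: AAAAADDDDDAAAAA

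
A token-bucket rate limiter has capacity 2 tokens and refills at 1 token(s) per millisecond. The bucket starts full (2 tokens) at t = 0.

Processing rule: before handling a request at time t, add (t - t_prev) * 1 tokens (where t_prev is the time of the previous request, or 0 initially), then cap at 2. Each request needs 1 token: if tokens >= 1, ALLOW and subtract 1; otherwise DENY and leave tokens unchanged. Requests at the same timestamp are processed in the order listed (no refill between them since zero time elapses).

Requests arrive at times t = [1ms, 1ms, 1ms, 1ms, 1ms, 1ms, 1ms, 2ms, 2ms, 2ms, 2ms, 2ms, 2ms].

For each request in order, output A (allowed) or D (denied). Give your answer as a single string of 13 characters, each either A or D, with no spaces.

Answer: AADDDDDADDDDD

Derivation:
Simulating step by step:
  req#1 t=1ms: ALLOW
  req#2 t=1ms: ALLOW
  req#3 t=1ms: DENY
  req#4 t=1ms: DENY
  req#5 t=1ms: DENY
  req#6 t=1ms: DENY
  req#7 t=1ms: DENY
  req#8 t=2ms: ALLOW
  req#9 t=2ms: DENY
  req#10 t=2ms: DENY
  req#11 t=2ms: DENY
  req#12 t=2ms: DENY
  req#13 t=2ms: DENY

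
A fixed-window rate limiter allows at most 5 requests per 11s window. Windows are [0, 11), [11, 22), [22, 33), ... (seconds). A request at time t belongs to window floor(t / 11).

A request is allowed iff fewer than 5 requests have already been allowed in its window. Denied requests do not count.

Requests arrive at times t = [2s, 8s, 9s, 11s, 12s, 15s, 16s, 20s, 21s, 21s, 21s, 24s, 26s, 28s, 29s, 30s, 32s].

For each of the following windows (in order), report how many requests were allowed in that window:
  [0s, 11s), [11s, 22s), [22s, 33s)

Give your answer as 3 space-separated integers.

Answer: 3 5 5

Derivation:
Processing requests:
  req#1 t=2s (window 0): ALLOW
  req#2 t=8s (window 0): ALLOW
  req#3 t=9s (window 0): ALLOW
  req#4 t=11s (window 1): ALLOW
  req#5 t=12s (window 1): ALLOW
  req#6 t=15s (window 1): ALLOW
  req#7 t=16s (window 1): ALLOW
  req#8 t=20s (window 1): ALLOW
  req#9 t=21s (window 1): DENY
  req#10 t=21s (window 1): DENY
  req#11 t=21s (window 1): DENY
  req#12 t=24s (window 2): ALLOW
  req#13 t=26s (window 2): ALLOW
  req#14 t=28s (window 2): ALLOW
  req#15 t=29s (window 2): ALLOW
  req#16 t=30s (window 2): ALLOW
  req#17 t=32s (window 2): DENY

Allowed counts by window: 3 5 5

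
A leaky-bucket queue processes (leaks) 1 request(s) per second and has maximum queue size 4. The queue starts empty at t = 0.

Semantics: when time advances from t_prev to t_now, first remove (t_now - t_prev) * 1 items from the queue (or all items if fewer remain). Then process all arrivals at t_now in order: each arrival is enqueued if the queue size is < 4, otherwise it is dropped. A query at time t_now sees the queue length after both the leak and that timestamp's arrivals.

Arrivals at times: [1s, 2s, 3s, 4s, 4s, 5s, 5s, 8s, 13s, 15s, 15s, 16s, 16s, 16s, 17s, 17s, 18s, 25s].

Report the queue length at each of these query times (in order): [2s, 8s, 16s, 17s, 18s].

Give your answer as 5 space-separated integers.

Queue lengths at query times:
  query t=2s: backlog = 1
  query t=8s: backlog = 1
  query t=16s: backlog = 4
  query t=17s: backlog = 4
  query t=18s: backlog = 4

Answer: 1 1 4 4 4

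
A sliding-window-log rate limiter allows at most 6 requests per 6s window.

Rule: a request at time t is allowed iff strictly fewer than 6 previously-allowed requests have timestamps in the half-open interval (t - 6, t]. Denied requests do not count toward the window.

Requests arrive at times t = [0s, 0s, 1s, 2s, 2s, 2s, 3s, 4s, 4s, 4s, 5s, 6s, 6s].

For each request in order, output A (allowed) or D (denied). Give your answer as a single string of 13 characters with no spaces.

Answer: AAAAAADDDDDAA

Derivation:
Tracking allowed requests in the window:
  req#1 t=0s: ALLOW
  req#2 t=0s: ALLOW
  req#3 t=1s: ALLOW
  req#4 t=2s: ALLOW
  req#5 t=2s: ALLOW
  req#6 t=2s: ALLOW
  req#7 t=3s: DENY
  req#8 t=4s: DENY
  req#9 t=4s: DENY
  req#10 t=4s: DENY
  req#11 t=5s: DENY
  req#12 t=6s: ALLOW
  req#13 t=6s: ALLOW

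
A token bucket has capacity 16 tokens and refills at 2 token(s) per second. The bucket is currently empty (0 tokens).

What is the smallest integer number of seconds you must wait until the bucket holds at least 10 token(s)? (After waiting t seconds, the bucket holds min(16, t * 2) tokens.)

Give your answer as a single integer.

Need t * 2 >= 10, so t >= 10/2.
Smallest integer t = ceil(10/2) = 5.

Answer: 5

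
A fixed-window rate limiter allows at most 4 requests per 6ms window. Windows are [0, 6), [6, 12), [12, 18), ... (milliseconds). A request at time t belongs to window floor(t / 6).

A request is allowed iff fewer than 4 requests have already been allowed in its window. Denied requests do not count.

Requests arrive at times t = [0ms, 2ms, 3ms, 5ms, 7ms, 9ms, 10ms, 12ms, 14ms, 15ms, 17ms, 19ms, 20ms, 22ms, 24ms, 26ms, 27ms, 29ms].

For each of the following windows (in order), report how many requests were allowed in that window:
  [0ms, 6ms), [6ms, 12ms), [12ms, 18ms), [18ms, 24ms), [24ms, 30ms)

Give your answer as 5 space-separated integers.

Processing requests:
  req#1 t=0ms (window 0): ALLOW
  req#2 t=2ms (window 0): ALLOW
  req#3 t=3ms (window 0): ALLOW
  req#4 t=5ms (window 0): ALLOW
  req#5 t=7ms (window 1): ALLOW
  req#6 t=9ms (window 1): ALLOW
  req#7 t=10ms (window 1): ALLOW
  req#8 t=12ms (window 2): ALLOW
  req#9 t=14ms (window 2): ALLOW
  req#10 t=15ms (window 2): ALLOW
  req#11 t=17ms (window 2): ALLOW
  req#12 t=19ms (window 3): ALLOW
  req#13 t=20ms (window 3): ALLOW
  req#14 t=22ms (window 3): ALLOW
  req#15 t=24ms (window 4): ALLOW
  req#16 t=26ms (window 4): ALLOW
  req#17 t=27ms (window 4): ALLOW
  req#18 t=29ms (window 4): ALLOW

Allowed counts by window: 4 3 4 3 4

Answer: 4 3 4 3 4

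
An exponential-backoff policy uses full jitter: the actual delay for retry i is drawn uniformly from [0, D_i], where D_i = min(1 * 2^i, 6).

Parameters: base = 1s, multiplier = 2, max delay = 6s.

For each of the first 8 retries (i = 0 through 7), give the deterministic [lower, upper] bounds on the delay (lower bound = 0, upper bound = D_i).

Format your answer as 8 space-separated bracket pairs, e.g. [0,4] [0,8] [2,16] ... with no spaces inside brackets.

Answer: [0,1] [0,2] [0,4] [0,6] [0,6] [0,6] [0,6] [0,6]

Derivation:
Computing bounds per retry:
  i=0: D_i=min(1*2^0,6)=1, bounds=[0,1]
  i=1: D_i=min(1*2^1,6)=2, bounds=[0,2]
  i=2: D_i=min(1*2^2,6)=4, bounds=[0,4]
  i=3: D_i=min(1*2^3,6)=6, bounds=[0,6]
  i=4: D_i=min(1*2^4,6)=6, bounds=[0,6]
  i=5: D_i=min(1*2^5,6)=6, bounds=[0,6]
  i=6: D_i=min(1*2^6,6)=6, bounds=[0,6]
  i=7: D_i=min(1*2^7,6)=6, bounds=[0,6]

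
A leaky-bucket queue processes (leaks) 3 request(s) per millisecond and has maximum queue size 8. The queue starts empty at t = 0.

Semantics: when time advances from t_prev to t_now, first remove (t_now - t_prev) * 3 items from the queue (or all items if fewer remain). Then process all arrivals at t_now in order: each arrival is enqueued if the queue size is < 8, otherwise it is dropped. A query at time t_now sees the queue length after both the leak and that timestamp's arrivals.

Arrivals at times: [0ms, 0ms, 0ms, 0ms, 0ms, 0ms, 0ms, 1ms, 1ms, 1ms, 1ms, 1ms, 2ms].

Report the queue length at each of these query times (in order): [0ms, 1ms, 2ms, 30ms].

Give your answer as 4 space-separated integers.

Queue lengths at query times:
  query t=0ms: backlog = 7
  query t=1ms: backlog = 8
  query t=2ms: backlog = 6
  query t=30ms: backlog = 0

Answer: 7 8 6 0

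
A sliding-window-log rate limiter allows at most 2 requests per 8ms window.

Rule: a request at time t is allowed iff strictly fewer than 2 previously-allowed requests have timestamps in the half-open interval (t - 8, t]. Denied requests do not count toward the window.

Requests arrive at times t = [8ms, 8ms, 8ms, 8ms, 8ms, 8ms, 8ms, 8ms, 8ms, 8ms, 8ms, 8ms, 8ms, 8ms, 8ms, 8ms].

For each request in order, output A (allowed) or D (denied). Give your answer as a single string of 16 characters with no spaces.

Tracking allowed requests in the window:
  req#1 t=8ms: ALLOW
  req#2 t=8ms: ALLOW
  req#3 t=8ms: DENY
  req#4 t=8ms: DENY
  req#5 t=8ms: DENY
  req#6 t=8ms: DENY
  req#7 t=8ms: DENY
  req#8 t=8ms: DENY
  req#9 t=8ms: DENY
  req#10 t=8ms: DENY
  req#11 t=8ms: DENY
  req#12 t=8ms: DENY
  req#13 t=8ms: DENY
  req#14 t=8ms: DENY
  req#15 t=8ms: DENY
  req#16 t=8ms: DENY

Answer: AADDDDDDDDDDDDDD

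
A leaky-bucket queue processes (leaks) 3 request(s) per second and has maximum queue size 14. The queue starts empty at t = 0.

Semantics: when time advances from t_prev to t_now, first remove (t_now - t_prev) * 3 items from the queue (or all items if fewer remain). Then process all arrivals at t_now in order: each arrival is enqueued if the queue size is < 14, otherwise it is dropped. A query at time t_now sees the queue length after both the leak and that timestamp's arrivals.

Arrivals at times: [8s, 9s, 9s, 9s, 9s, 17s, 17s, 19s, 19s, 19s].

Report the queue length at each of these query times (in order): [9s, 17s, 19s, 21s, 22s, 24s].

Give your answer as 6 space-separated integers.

Queue lengths at query times:
  query t=9s: backlog = 4
  query t=17s: backlog = 2
  query t=19s: backlog = 3
  query t=21s: backlog = 0
  query t=22s: backlog = 0
  query t=24s: backlog = 0

Answer: 4 2 3 0 0 0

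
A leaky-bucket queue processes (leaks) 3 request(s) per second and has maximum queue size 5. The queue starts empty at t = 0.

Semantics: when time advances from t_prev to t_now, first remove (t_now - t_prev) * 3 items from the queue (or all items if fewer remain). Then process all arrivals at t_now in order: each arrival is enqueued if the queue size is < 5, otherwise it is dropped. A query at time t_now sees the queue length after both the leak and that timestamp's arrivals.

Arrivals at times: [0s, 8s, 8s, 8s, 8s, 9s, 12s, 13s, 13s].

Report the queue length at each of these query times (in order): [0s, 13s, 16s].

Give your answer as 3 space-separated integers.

Answer: 1 2 0

Derivation:
Queue lengths at query times:
  query t=0s: backlog = 1
  query t=13s: backlog = 2
  query t=16s: backlog = 0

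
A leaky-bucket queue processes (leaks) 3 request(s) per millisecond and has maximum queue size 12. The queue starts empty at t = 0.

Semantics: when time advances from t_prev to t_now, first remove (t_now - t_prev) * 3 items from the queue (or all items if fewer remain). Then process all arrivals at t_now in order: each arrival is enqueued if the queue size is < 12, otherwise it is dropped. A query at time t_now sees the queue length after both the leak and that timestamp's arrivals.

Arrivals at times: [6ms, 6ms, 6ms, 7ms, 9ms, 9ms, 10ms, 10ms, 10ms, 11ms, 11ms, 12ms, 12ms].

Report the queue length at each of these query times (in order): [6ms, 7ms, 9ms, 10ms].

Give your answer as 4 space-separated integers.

Queue lengths at query times:
  query t=6ms: backlog = 3
  query t=7ms: backlog = 1
  query t=9ms: backlog = 2
  query t=10ms: backlog = 3

Answer: 3 1 2 3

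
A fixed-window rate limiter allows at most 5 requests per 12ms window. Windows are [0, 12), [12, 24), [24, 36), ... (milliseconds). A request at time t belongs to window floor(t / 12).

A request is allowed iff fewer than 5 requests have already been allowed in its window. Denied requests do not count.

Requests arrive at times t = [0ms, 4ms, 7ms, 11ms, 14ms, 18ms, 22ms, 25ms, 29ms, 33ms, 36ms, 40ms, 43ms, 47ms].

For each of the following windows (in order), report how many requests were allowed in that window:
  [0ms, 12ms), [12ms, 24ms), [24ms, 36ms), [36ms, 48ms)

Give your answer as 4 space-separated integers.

Processing requests:
  req#1 t=0ms (window 0): ALLOW
  req#2 t=4ms (window 0): ALLOW
  req#3 t=7ms (window 0): ALLOW
  req#4 t=11ms (window 0): ALLOW
  req#5 t=14ms (window 1): ALLOW
  req#6 t=18ms (window 1): ALLOW
  req#7 t=22ms (window 1): ALLOW
  req#8 t=25ms (window 2): ALLOW
  req#9 t=29ms (window 2): ALLOW
  req#10 t=33ms (window 2): ALLOW
  req#11 t=36ms (window 3): ALLOW
  req#12 t=40ms (window 3): ALLOW
  req#13 t=43ms (window 3): ALLOW
  req#14 t=47ms (window 3): ALLOW

Allowed counts by window: 4 3 3 4

Answer: 4 3 3 4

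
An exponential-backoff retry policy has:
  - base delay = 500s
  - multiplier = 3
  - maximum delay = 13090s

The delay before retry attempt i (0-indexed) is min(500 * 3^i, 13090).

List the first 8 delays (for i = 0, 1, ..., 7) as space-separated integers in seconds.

Computing each delay:
  i=0: min(500*3^0, 13090) = 500
  i=1: min(500*3^1, 13090) = 1500
  i=2: min(500*3^2, 13090) = 4500
  i=3: min(500*3^3, 13090) = 13090
  i=4: min(500*3^4, 13090) = 13090
  i=5: min(500*3^5, 13090) = 13090
  i=6: min(500*3^6, 13090) = 13090
  i=7: min(500*3^7, 13090) = 13090

Answer: 500 1500 4500 13090 13090 13090 13090 13090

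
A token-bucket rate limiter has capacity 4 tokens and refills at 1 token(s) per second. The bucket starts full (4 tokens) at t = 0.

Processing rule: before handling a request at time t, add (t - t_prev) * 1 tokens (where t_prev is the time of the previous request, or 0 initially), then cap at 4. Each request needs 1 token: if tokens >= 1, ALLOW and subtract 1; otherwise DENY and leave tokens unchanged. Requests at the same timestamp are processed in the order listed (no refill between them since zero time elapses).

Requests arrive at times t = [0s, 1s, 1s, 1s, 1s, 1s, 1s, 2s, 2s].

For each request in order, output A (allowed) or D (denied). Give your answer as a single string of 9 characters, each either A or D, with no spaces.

Answer: AAAAADDAD

Derivation:
Simulating step by step:
  req#1 t=0s: ALLOW
  req#2 t=1s: ALLOW
  req#3 t=1s: ALLOW
  req#4 t=1s: ALLOW
  req#5 t=1s: ALLOW
  req#6 t=1s: DENY
  req#7 t=1s: DENY
  req#8 t=2s: ALLOW
  req#9 t=2s: DENY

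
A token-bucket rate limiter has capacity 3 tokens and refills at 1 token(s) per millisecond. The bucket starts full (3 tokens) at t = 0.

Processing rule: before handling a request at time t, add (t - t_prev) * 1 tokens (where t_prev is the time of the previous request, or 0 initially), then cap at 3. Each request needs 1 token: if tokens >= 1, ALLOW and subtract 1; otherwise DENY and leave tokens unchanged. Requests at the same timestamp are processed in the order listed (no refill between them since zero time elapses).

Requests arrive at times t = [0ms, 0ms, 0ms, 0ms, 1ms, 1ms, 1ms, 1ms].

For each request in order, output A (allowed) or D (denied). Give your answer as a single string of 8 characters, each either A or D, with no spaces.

Simulating step by step:
  req#1 t=0ms: ALLOW
  req#2 t=0ms: ALLOW
  req#3 t=0ms: ALLOW
  req#4 t=0ms: DENY
  req#5 t=1ms: ALLOW
  req#6 t=1ms: DENY
  req#7 t=1ms: DENY
  req#8 t=1ms: DENY

Answer: AAADADDD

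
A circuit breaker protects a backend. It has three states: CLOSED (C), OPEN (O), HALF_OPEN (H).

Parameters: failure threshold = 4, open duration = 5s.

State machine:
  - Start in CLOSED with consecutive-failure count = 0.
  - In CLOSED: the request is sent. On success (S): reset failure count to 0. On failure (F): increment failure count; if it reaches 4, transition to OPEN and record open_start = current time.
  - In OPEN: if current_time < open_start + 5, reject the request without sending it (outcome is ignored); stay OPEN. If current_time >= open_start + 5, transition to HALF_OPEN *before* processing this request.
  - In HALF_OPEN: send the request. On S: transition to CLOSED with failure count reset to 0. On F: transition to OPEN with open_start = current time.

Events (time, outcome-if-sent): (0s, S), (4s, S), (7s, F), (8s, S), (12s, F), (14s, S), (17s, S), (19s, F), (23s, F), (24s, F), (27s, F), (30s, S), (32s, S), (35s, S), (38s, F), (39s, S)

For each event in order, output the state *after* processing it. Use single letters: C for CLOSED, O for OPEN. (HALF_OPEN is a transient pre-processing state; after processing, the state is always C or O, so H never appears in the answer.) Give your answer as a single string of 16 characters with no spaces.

Answer: CCCCCCCCCCOOCCCC

Derivation:
State after each event:
  event#1 t=0s outcome=S: state=CLOSED
  event#2 t=4s outcome=S: state=CLOSED
  event#3 t=7s outcome=F: state=CLOSED
  event#4 t=8s outcome=S: state=CLOSED
  event#5 t=12s outcome=F: state=CLOSED
  event#6 t=14s outcome=S: state=CLOSED
  event#7 t=17s outcome=S: state=CLOSED
  event#8 t=19s outcome=F: state=CLOSED
  event#9 t=23s outcome=F: state=CLOSED
  event#10 t=24s outcome=F: state=CLOSED
  event#11 t=27s outcome=F: state=OPEN
  event#12 t=30s outcome=S: state=OPEN
  event#13 t=32s outcome=S: state=CLOSED
  event#14 t=35s outcome=S: state=CLOSED
  event#15 t=38s outcome=F: state=CLOSED
  event#16 t=39s outcome=S: state=CLOSED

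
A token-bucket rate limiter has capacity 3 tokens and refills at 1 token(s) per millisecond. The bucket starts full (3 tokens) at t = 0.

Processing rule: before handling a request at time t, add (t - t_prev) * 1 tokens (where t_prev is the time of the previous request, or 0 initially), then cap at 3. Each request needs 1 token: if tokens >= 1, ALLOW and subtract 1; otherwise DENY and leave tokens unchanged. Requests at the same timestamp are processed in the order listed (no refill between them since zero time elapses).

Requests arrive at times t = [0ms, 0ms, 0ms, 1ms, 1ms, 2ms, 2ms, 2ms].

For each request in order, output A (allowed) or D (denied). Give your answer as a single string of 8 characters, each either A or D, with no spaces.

Simulating step by step:
  req#1 t=0ms: ALLOW
  req#2 t=0ms: ALLOW
  req#3 t=0ms: ALLOW
  req#4 t=1ms: ALLOW
  req#5 t=1ms: DENY
  req#6 t=2ms: ALLOW
  req#7 t=2ms: DENY
  req#8 t=2ms: DENY

Answer: AAAADADD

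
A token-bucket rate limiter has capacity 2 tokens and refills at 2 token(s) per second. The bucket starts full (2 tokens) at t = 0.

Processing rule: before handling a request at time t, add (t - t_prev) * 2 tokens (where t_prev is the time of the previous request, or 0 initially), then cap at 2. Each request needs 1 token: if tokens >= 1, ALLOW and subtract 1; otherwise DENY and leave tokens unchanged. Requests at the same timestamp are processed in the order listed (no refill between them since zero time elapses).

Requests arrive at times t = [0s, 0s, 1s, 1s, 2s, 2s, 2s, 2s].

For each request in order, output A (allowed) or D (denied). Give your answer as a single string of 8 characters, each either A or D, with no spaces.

Answer: AAAAAADD

Derivation:
Simulating step by step:
  req#1 t=0s: ALLOW
  req#2 t=0s: ALLOW
  req#3 t=1s: ALLOW
  req#4 t=1s: ALLOW
  req#5 t=2s: ALLOW
  req#6 t=2s: ALLOW
  req#7 t=2s: DENY
  req#8 t=2s: DENY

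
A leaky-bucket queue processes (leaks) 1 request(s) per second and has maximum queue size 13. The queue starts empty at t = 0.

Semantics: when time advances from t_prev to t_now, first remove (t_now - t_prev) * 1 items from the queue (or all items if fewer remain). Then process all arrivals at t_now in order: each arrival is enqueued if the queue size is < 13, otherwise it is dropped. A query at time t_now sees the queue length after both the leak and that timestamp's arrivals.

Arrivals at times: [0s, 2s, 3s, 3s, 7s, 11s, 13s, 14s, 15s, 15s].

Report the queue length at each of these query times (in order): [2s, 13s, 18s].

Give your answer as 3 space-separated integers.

Queue lengths at query times:
  query t=2s: backlog = 1
  query t=13s: backlog = 1
  query t=18s: backlog = 0

Answer: 1 1 0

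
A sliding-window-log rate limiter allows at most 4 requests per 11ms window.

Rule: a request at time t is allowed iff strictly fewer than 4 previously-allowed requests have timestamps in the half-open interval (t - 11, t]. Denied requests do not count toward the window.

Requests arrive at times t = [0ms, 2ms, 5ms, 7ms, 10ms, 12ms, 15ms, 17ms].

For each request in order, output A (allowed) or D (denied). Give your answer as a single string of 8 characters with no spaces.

Tracking allowed requests in the window:
  req#1 t=0ms: ALLOW
  req#2 t=2ms: ALLOW
  req#3 t=5ms: ALLOW
  req#4 t=7ms: ALLOW
  req#5 t=10ms: DENY
  req#6 t=12ms: ALLOW
  req#7 t=15ms: ALLOW
  req#8 t=17ms: ALLOW

Answer: AAAADAAA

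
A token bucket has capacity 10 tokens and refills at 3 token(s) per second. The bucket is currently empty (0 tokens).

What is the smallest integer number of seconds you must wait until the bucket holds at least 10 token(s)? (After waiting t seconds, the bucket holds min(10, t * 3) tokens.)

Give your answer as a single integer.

Need t * 3 >= 10, so t >= 10/3.
Smallest integer t = ceil(10/3) = 4.

Answer: 4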